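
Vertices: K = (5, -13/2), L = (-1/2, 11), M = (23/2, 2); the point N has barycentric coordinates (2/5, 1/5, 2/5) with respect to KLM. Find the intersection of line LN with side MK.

Line LN meets MK where the L-coordinate vanishes; zeroing N's L-weight and renormalizing leaves M, K-weights 2/5 : 2/5 → (1/2, 1/2).
So J = (1/2)·M + (1/2)·K = (33/4, -9/4).

(33/4, -9/4)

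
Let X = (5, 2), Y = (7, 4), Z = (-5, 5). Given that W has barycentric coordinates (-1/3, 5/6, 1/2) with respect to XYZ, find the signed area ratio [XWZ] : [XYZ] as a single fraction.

5/6

The signed ratio [XWZ]/[XYZ] equals the barycentric coordinate of W at vertex Y, which is 5/6.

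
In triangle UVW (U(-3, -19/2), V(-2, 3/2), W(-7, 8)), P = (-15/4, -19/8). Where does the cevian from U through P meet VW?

(-9/2, 19/4)

Barycentric coordinates of P with respect to UVW: (1/2, 1/4, 1/4).
On side VW the U-coordinate is zero; dropping P's U-weight 1/2 and renormalizing the remaining 1/4 : 1/4 gives weights 1/2, 1/2 on V, W.
Q = (1/2)·(-2, 3/2) + (1/2)·(-7, 8) = (-9/2, 19/4).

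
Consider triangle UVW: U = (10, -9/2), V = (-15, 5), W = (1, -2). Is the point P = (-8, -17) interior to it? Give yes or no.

Barycentric coordinates of P: (-303/23, -315/46, 967/46).
The three coordinates are negative, negative, positive; a point is interior exactly when all three are positive.

no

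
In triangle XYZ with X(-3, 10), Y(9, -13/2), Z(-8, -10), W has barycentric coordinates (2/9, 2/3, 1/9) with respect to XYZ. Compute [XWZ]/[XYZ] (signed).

2/3

The signed ratio [XWZ]/[XYZ] equals the barycentric coordinate of W at vertex Y, which is 2/3.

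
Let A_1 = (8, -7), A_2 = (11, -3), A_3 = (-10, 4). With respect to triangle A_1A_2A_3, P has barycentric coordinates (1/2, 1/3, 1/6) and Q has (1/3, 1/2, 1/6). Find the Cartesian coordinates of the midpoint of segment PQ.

Barycentric coordinates of the midpoint are the average: (5/12, 5/12, 1/6).
Converting: (5/12)·A_1 + (5/12)·A_2 + (1/6)·A_3 = (25/4, -7/2).

(25/4, -7/2)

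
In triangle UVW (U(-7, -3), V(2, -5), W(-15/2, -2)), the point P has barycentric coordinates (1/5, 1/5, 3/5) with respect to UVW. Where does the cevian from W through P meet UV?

(-5/2, -4)

Line WP meets UV where the W-coordinate vanishes; zeroing P's W-weight and renormalizing leaves U, V-weights 1/5 : 1/5 → (1/2, 1/2).
So Q = (1/2)·U + (1/2)·V = (-5/2, -4).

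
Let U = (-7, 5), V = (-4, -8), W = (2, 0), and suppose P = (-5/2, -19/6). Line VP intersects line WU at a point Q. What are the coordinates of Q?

Barycentric coordinates of P with respect to UVW: (1/6, 1/2, 1/3).
On side WU the V-coordinate is zero; dropping P's V-weight 1/2 and renormalizing the remaining 1/3 : 1/6 gives weights 2/3, 1/3 on W, U.
Q = (2/3)·(2, 0) + (1/3)·(-7, 5) = (-1, 5/3).

(-1, 5/3)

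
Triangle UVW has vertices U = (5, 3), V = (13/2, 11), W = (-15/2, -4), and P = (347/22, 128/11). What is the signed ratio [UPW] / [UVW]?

4/11

[UVW] = ½·(5·(11−(-4)) + (13/2)·(-4−3) + (-15/2)·(3−11)) = ½·(75 − 91/2 + 60) = 179/4.
[UPW] = ½·(5·(128/11−(-4)) + (347/22)·(-4−3) + (-15/2)·(3−(128/11))) = ½·(860/11 − 2429/22 + 1425/22) = 179/11, so the ratio is (179/11)/(179/4) = 4/11.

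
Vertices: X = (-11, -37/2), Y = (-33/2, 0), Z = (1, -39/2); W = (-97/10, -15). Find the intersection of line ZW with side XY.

Barycentric coordinates of W with respect to XYZ: (3/5, 1/5, 1/5).
On side XY the Z-coordinate is zero; dropping W's Z-weight 1/5 and renormalizing the remaining 3/5 : 1/5 gives weights 3/4, 1/4 on X, Y.
V = (3/4)·(-11, -37/2) + (1/4)·(-33/2, 0) = (-99/8, -111/8).

(-99/8, -111/8)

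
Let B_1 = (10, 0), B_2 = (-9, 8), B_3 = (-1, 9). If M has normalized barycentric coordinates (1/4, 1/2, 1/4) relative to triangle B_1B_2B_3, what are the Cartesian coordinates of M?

(-9/4, 25/4)

M = (1/4)·B_1 + (1/2)·B_2 + (1/4)·B_3.
x-coordinate: (1/4)·10 + (1/2)·(-9) + (1/4)·(-1) = -9/4.
y-coordinate: (1/4)·0 + (1/2)·8 + (1/4)·9 = 25/4.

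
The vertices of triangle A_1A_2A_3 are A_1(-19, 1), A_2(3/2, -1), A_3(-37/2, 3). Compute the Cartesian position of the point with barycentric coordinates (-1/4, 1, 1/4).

P = (-1/4)·A_1 + 1·A_2 + (1/4)·A_3.
x-coordinate: (-1/4)·(-19) + 1·(3/2) + (1/4)·(-37/2) = 13/8.
y-coordinate: (-1/4)·1 + 1·(-1) + (1/4)·3 = -1/2.

(13/8, -1/2)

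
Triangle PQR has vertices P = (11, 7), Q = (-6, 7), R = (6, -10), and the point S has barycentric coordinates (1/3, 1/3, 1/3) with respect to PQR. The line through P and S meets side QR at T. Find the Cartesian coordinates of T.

(0, -3/2)

Line PS meets QR where the P-coordinate vanishes; zeroing S's P-weight and renormalizing leaves Q, R-weights 1/3 : 1/3 → (1/2, 1/2).
So T = (1/2)·Q + (1/2)·R = (0, -3/2).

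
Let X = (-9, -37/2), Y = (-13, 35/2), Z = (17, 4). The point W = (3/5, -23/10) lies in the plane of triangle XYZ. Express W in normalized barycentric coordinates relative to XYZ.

Signed area of the reference triangle: [XYZ] = ½·((-9)·(35/2−4) + (-13)·(4−(-37/2)) + 17·(-37/2−(35/2))) = ½·(-243/2 − 585/2 − 612) = -513.
[WYZ] = ½·((3/5)·(35/2−4) + (-13)·(4−(-23/10)) + 17·(-23/10−(35/2))) = ½·(81/10 − 819/10 − 1683/5) = -1026/5, so the X-coordinate is (-1026/5)/(-513) = 2/5.
[XWZ] = ½·((-9)·(-23/10−4) + (3/5)·(4−(-37/2)) + 17·(-37/2−(-23/10))) = ½·(567/10 + 27/2 − 1377/5) = -513/5, so the Y-coordinate is 1/5.
[XYW] = ½·((-9)·(35/2−(-23/10)) + (-13)·(-23/10−(-37/2)) + (3/5)·(-37/2−(35/2))) = ½·(-891/5 − 1053/5 − 108/5) = -1026/5, so the Z-coordinate is 2/5.
Check: 2/5 + 1/5 + 2/5 = 1.

(2/5, 1/5, 2/5)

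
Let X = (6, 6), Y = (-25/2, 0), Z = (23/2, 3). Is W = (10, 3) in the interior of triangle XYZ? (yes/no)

yes

Barycentric coordinates of W: (3/59, 3/59, 53/59).
The three coordinates are positive, positive, positive; a point is interior exactly when all three are positive.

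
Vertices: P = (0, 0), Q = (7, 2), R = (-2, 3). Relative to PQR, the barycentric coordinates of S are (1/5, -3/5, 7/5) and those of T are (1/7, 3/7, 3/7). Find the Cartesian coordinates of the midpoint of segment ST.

(-17/7, 18/7)

Barycentric coordinates of the midpoint are the average: (6/35, -3/35, 32/35).
Converting: (6/35)·P + (-3/35)·Q + (32/35)·R = (-17/7, 18/7).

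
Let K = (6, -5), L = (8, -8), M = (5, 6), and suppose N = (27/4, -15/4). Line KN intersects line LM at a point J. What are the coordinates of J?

Barycentric coordinates of N with respect to KLM: (1/4, 1/2, 1/4).
On side LM the K-coordinate is zero; dropping N's K-weight 1/4 and renormalizing the remaining 1/2 : 1/4 gives weights 2/3, 1/3 on L, M.
J = (2/3)·(8, -8) + (1/3)·(5, 6) = (7, -10/3).

(7, -10/3)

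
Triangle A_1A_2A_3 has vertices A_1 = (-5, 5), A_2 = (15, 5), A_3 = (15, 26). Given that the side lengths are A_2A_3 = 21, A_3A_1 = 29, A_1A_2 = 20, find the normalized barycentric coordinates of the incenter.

(3/10, 29/70, 2/7)

The incenter has barycentric coordinates proportional to the opposite side lengths: (21 : 29 : 20).
Normalizing by 21+29+20 = 70 gives (3/10, 29/70, 2/7).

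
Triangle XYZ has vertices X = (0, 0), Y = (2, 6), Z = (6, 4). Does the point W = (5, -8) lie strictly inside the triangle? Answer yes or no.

no

Barycentric coordinates of W: (25/14, -17/7, 23/14).
The three coordinates are positive, negative, positive; a point is interior exactly when all three are positive.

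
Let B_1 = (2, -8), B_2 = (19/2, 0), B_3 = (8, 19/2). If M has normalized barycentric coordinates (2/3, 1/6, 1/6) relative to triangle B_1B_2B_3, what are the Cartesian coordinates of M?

M = (2/3)·B_1 + (1/6)·B_2 + (1/6)·B_3.
x-coordinate: (2/3)·2 + (1/6)·(19/2) + (1/6)·8 = 17/4.
y-coordinate: (2/3)·(-8) + (1/6)·0 + (1/6)·(19/2) = -15/4.

(17/4, -15/4)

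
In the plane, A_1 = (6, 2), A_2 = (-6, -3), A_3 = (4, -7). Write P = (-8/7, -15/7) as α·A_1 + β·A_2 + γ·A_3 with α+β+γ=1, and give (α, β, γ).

Signed area of the reference triangle: [A_1A_2A_3] = ½·(6·(-3−(-7)) + (-6)·(-7−2) + 4·(2−(-3))) = ½·(24 + 54 + 20) = 49.
[PA_2A_3] = ½·((-8/7)·(-3−(-7)) + (-6)·(-7−(-15/7)) + 4·(-15/7−(-3))) = ½·(-32/7 + 204/7 + 24/7) = 14, so the A_1-coordinate is 14/49 = 2/7.
[A_1PA_3] = ½·(6·(-15/7−(-7)) + (-8/7)·(-7−2) + 4·(2−(-15/7))) = ½·(204/7 + 72/7 + 116/7) = 28, so the A_2-coordinate is 4/7.
[A_1A_2P] = ½·(6·(-3−(-15/7)) + (-6)·(-15/7−2) + (-8/7)·(2−(-3))) = ½·(-36/7 + 174/7 − 40/7) = 7, so the A_3-coordinate is 1/7.
Check: 2/7 + 4/7 + 1/7 = 1.

(2/7, 4/7, 1/7)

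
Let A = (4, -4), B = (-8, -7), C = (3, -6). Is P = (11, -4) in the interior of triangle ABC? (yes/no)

no

Barycentric coordinates of P: (2/3, -2/3, 1).
The three coordinates are positive, negative, positive; a point is interior exactly when all three are positive.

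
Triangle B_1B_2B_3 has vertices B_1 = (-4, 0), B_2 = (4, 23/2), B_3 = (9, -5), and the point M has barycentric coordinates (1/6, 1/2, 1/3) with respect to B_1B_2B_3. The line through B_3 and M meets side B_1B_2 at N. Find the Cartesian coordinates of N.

Line B_3M meets B_1B_2 where the B_3-coordinate vanishes; zeroing M's B_3-weight and renormalizing leaves B_1, B_2-weights 1/6 : 1/2 → (1/4, 3/4).
So N = (1/4)·B_1 + (3/4)·B_2 = (2, 69/8).

(2, 69/8)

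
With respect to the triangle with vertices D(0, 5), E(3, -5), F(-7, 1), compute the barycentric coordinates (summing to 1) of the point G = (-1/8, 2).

(5/8, 1/4, 1/8)

Signed area of the reference triangle: [DEF] = ½·(0·(-5−1) + 3·(1−5) + (-7)·(5−(-5))) = ½·(0 − 12 − 70) = -41.
[GEF] = ½·((-1/8)·(-5−1) + 3·(1−2) + (-7)·(2−(-5))) = ½·(3/4 − 3 − 49) = -205/8, so the D-coordinate is (-205/8)/(-41) = 5/8.
[DGF] = ½·(0·(2−1) + (-1/8)·(1−5) + (-7)·(5−2)) = ½·(0 + 1/2 − 21) = -41/4, so the E-coordinate is 1/4.
[DEG] = ½·(0·(-5−2) + 3·(2−5) + (-1/8)·(5−(-5))) = ½·(0 − 9 − 5/4) = -41/8, so the F-coordinate is 1/8.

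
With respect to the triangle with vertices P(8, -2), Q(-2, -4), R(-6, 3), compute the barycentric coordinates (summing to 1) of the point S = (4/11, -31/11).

Signed area of the reference triangle: [PQR] = ½·(8·(-4−3) + (-2)·(3−(-2)) + (-6)·(-2−(-4))) = ½·(-56 − 10 − 12) = -39.
[SQR] = ½·((4/11)·(-4−3) + (-2)·(3−(-31/11)) + (-6)·(-31/11−(-4))) = ½·(-28/11 − 128/11 − 78/11) = -117/11, so the P-coordinate is (-117/11)/(-39) = 3/11.
[PSR] = ½·(8·(-31/11−3) + (4/11)·(3−(-2)) + (-6)·(-2−(-31/11))) = ½·(-512/11 + 20/11 − 54/11) = -273/11, so the Q-coordinate is 7/11.
[PQS] = ½·(8·(-4−(-31/11)) + (-2)·(-31/11−(-2)) + (4/11)·(-2−(-4))) = ½·(-104/11 + 18/11 + 8/11) = -39/11, so the R-coordinate is 1/11.

(3/11, 7/11, 1/11)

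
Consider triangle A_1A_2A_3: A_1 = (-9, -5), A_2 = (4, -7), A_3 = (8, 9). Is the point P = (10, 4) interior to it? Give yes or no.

no

Barycentric coordinates of P: (-13/54, 113/216, 155/216).
The three coordinates are negative, positive, positive; a point is interior exactly when all three are positive.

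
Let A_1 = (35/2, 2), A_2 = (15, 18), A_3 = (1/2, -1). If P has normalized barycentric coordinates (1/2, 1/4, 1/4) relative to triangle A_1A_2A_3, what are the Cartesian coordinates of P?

(101/8, 21/4)

P = (1/2)·A_1 + (1/4)·A_2 + (1/4)·A_3.
x-coordinate: (1/2)·(35/2) + (1/4)·15 + (1/4)·(1/2) = 101/8.
y-coordinate: (1/2)·2 + (1/4)·18 + (1/4)·(-1) = 21/4.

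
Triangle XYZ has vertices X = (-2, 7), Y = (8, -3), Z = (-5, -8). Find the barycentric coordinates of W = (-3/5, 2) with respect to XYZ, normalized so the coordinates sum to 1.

Signed area of the reference triangle: [XYZ] = ½·((-2)·(-3−(-8)) + 8·(-8−7) + (-5)·(7−(-3))) = ½·(-10 − 120 − 50) = -90.
[WYZ] = ½·((-3/5)·(-3−(-8)) + 8·(-8−2) + (-5)·(2−(-3))) = ½·(-3 − 80 − 25) = -54, so the X-coordinate is (-54)/(-90) = 3/5.
[XWZ] = ½·((-2)·(2−(-8)) + (-3/5)·(-8−7) + (-5)·(7−2)) = ½·(-20 + 9 − 25) = -18, so the Y-coordinate is 1/5.
[XYW] = ½·((-2)·(-3−2) + 8·(2−7) + (-3/5)·(7−(-3))) = ½·(10 − 40 − 6) = -18, so the Z-coordinate is 1/5.
Check: 3/5 + 1/5 + 1/5 = 1.

(3/5, 1/5, 1/5)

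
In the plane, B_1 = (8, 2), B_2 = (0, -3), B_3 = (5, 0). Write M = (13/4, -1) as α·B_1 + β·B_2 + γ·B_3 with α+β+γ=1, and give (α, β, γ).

Signed area of the reference triangle: [B_1B_2B_3] = ½·(8·(-3−0) + 0·(0−2) + 5·(2−(-3))) = ½·(-24 + 0 + 25) = 1/2.
[MB_2B_3] = ½·((13/4)·(-3−0) + 0·(0−(-1)) + 5·(-1−(-3))) = ½·(-39/4 + 0 + 10) = 1/8, so the B_1-coordinate is (1/8)/(1/2) = 1/4.
[B_1MB_3] = ½·(8·(-1−0) + (13/4)·(0−2) + 5·(2−(-1))) = ½·(-8 − 13/2 + 15) = 1/4, so the B_2-coordinate is 1/2.
[B_1B_2M] = ½·(8·(-3−(-1)) + 0·(-1−2) + (13/4)·(2−(-3))) = ½·(-16 + 0 + 65/4) = 1/8, so the B_3-coordinate is 1/4.
Check: 1/4 + 1/2 + 1/4 = 1.

(1/4, 1/2, 1/4)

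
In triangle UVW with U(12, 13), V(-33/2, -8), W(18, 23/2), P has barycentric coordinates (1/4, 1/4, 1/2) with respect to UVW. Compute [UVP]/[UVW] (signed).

The signed ratio [UVP]/[UVW] equals the barycentric coordinate of P at vertex W, which is 1/2.

1/2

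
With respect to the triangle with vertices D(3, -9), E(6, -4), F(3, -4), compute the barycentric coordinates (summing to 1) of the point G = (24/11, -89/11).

Signed area of the reference triangle: [DEF] = ½·(3·(-4−(-4)) + 6·(-4−(-9)) + 3·(-9−(-4))) = ½·(0 + 30 − 15) = 15/2.
[GEF] = ½·((24/11)·(-4−(-4)) + 6·(-4−(-89/11)) + 3·(-89/11−(-4))) = ½·(0 + 270/11 − 135/11) = 135/22, so the D-coordinate is (135/22)/(15/2) = 9/11.
[DGF] = ½·(3·(-89/11−(-4)) + (24/11)·(-4−(-9)) + 3·(-9−(-89/11))) = ½·(-135/11 + 120/11 − 30/11) = -45/22, so the E-coordinate is -3/11.
[DEG] = ½·(3·(-4−(-89/11)) + 6·(-89/11−(-9)) + (24/11)·(-9−(-4))) = ½·(135/11 + 60/11 − 120/11) = 75/22, so the F-coordinate is 5/11.
Check: 9/11 − 3/11 + 5/11 = 1.

(9/11, -3/11, 5/11)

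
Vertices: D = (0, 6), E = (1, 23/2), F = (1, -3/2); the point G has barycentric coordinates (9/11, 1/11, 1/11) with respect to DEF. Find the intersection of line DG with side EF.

Line DG meets EF where the D-coordinate vanishes; zeroing G's D-weight and renormalizing leaves E, F-weights 1/11 : 1/11 → (1/2, 1/2).
So H = (1/2)·E + (1/2)·F = (1, 5).

(1, 5)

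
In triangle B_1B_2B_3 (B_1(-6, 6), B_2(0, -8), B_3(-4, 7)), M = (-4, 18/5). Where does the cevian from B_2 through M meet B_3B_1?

(-5, 13/2)

Barycentric coordinates of M with respect to B_1B_2B_3: (2/5, 1/5, 2/5).
On side B_3B_1 the B_2-coordinate is zero; dropping M's B_2-weight 1/5 and renormalizing the remaining 2/5 : 2/5 gives weights 1/2, 1/2 on B_3, B_1.
N = (1/2)·(-4, 7) + (1/2)·(-6, 6) = (-5, 13/2).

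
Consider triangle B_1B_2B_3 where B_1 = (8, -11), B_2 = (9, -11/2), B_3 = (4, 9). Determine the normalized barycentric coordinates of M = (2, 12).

Signed area of the reference triangle: [B_1B_2B_3] = ½·(8·(-11/2−9) + 9·(9−(-11)) + 4·(-11−(-11/2))) = ½·(-116 + 180 − 22) = 21.
[MB_2B_3] = ½·(2·(-11/2−9) + 9·(9−12) + 4·(12−(-11/2))) = ½·(-29 − 27 + 70) = 7, so the B_1-coordinate is 7/21 = 1/3.
[B_1MB_3] = ½·(8·(12−9) + 2·(9−(-11)) + 4·(-11−12)) = ½·(24 + 40 − 92) = -14, so the B_2-coordinate is -2/3.
[B_1B_2M] = ½·(8·(-11/2−12) + 9·(12−(-11)) + 2·(-11−(-11/2))) = ½·(-140 + 207 − 11) = 28, so the B_3-coordinate is 4/3.

(1/3, -2/3, 4/3)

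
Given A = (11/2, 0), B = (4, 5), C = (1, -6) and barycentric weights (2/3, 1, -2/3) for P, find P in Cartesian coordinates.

(7, 9)

P = (2/3)·A + 1·B + (-2/3)·C.
x-coordinate: (2/3)·(11/2) + 1·4 + (-2/3)·1 = 7.
y-coordinate: (2/3)·0 + 1·5 + (-2/3)·(-6) = 9.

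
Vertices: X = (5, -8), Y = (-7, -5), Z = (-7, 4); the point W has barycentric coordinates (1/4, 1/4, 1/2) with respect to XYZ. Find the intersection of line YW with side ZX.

(-3, 0)

Line YW meets ZX where the Y-coordinate vanishes; zeroing W's Y-weight and renormalizing leaves Z, X-weights 1/2 : 1/4 → (2/3, 1/3).
So V = (2/3)·Z + (1/3)·X = (-3, 0).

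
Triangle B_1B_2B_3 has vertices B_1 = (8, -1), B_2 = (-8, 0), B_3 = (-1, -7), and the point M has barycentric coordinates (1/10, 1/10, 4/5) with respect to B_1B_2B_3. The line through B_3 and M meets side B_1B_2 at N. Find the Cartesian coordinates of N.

(0, -1/2)

Line B_3M meets B_1B_2 where the B_3-coordinate vanishes; zeroing M's B_3-weight and renormalizing leaves B_1, B_2-weights 1/10 : 1/10 → (1/2, 1/2).
So N = (1/2)·B_1 + (1/2)·B_2 = (0, -1/2).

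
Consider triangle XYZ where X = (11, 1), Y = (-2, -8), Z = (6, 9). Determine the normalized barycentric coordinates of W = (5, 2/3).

Signed area of the reference triangle: [XYZ] = ½·(11·(-8−9) + (-2)·(9−1) + 6·(1−(-8))) = ½·(-187 − 16 + 54) = -149/2.
[WYZ] = ½·(5·(-8−9) + (-2)·(9−(2/3)) + 6·(2/3−(-8))) = ½·(-85 − 50/3 + 52) = -149/6, so the X-coordinate is (-149/6)/(-149/2) = 1/3.
[XWZ] = ½·(11·(2/3−9) + 5·(9−1) + 6·(1−(2/3))) = ½·(-275/3 + 40 + 2) = -149/6, so the Y-coordinate is 1/3.
[XYW] = ½·(11·(-8−(2/3)) + (-2)·(2/3−1) + 5·(1−(-8))) = ½·(-286/3 + 2/3 + 45) = -149/6, so the Z-coordinate is 1/3.

(1/3, 1/3, 1/3)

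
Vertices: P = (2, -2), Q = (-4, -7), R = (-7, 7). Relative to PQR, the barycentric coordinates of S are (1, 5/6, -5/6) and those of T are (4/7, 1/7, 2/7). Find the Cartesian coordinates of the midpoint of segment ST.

(43/28, -145/21)

Barycentric coordinates of the midpoint are the average: (11/14, 41/84, -23/84).
Converting: (11/14)·P + (41/84)·Q + (-23/84)·R = (43/28, -145/21).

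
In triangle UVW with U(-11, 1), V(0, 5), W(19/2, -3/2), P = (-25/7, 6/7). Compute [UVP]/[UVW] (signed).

[UVW] = ½·((-11)·(5−(-3/2)) + 0·(-3/2−1) + (19/2)·(1−5)) = ½·(-143/2 + 0 − 38) = -219/4.
[UVP] = ½·((-11)·(5−(6/7)) + 0·(6/7−1) + (-25/7)·(1−5)) = ½·(-319/7 + 0 + 100/7) = -219/14, so the ratio is (-219/14)/(-219/4) = 2/7.

2/7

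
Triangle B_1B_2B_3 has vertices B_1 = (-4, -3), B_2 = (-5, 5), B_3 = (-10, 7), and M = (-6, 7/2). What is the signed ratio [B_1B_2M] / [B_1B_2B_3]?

[B_1B_2B_3] = ½·((-4)·(5−7) + (-5)·(7−(-3)) + (-10)·(-3−5)) = ½·(8 − 50 + 80) = 19.
[B_1B_2M] = ½·((-4)·(5−(7/2)) + (-5)·(7/2−(-3)) + (-6)·(-3−5)) = ½·(-6 − 65/2 + 48) = 19/4, so the ratio is (19/4)/19 = 1/4.

1/4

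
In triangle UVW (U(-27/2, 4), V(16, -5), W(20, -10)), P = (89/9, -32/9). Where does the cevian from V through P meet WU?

Barycentric coordinates of P with respect to UVW: (2/9, 2/3, 1/9).
On side WU the V-coordinate is zero; dropping P's V-weight 2/3 and renormalizing the remaining 1/9 : 2/9 gives weights 1/3, 2/3 on W, U.
Q = (1/3)·(20, -10) + (2/3)·(-27/2, 4) = (-7/3, -2/3).

(-7/3, -2/3)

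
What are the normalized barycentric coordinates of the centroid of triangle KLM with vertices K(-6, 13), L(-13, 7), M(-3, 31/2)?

The centroid is the average of the vertices, so each weight is 1/3.

(1/3, 1/3, 1/3)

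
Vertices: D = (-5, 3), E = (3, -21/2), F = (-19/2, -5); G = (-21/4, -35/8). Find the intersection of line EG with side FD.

(-8, -7/3)

Barycentric coordinates of G with respect to DEF: (1/4, 1/4, 1/2).
On side FD the E-coordinate is zero; dropping G's E-weight 1/4 and renormalizing the remaining 1/2 : 1/4 gives weights 2/3, 1/3 on F, D.
H = (2/3)·(-19/2, -5) + (1/3)·(-5, 3) = (-8, -7/3).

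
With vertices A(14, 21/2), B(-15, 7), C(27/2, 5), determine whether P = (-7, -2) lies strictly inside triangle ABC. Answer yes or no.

no

Barycentric coordinates of P: (-962/631, 437/631, 1156/631).
The three coordinates are negative, positive, positive; a point is interior exactly when all three are positive.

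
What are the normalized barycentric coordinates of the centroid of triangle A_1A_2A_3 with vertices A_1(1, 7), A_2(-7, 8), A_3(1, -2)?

(1/3, 1/3, 1/3)

The centroid is the average of the vertices, so each weight is 1/3.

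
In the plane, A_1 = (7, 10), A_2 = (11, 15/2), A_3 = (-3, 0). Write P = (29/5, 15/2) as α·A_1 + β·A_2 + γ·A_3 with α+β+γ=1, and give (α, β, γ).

Signed area of the reference triangle: [A_1A_2A_3] = ½·(7·(15/2−0) + 11·(0−10) + (-3)·(10−(15/2))) = ½·(105/2 − 110 − 15/2) = -65/2.
[PA_2A_3] = ½·((29/5)·(15/2−0) + 11·(0−(15/2)) + (-3)·(15/2−(15/2))) = ½·(87/2 − 165/2 + 0) = -39/2, so the A_1-coordinate is (-39/2)/(-65/2) = 3/5.
[A_1PA_3] = ½·(7·(15/2−0) + (29/5)·(0−10) + (-3)·(10−(15/2))) = ½·(105/2 − 58 − 15/2) = -13/2, so the A_2-coordinate is 1/5.
[A_1A_2P] = ½·(7·(15/2−(15/2)) + 11·(15/2−10) + (29/5)·(10−(15/2))) = ½·(0 − 55/2 + 29/2) = -13/2, so the A_3-coordinate is 1/5.
Check: 3/5 + 1/5 + 1/5 = 1.

(3/5, 1/5, 1/5)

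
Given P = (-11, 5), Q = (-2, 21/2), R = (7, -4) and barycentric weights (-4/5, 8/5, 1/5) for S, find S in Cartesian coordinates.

(7, 12)

S = (-4/5)·P + (8/5)·Q + (1/5)·R.
x-coordinate: (-4/5)·(-11) + (8/5)·(-2) + (1/5)·7 = 7.
y-coordinate: (-4/5)·5 + (8/5)·(21/2) + (1/5)·(-4) = 12.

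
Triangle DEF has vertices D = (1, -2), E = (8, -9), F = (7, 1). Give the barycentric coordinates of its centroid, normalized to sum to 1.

(1/3, 1/3, 1/3)

The centroid is the average of the vertices, so each weight is 1/3.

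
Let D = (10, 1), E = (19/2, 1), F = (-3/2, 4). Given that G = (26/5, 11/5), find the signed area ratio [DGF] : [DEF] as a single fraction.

2/5

[DEF] = ½·(10·(1−4) + (19/2)·(4−1) + (-3/2)·(1−1)) = ½·(-30 + 57/2 + 0) = -3/4.
[DGF] = ½·(10·(11/5−4) + (26/5)·(4−1) + (-3/2)·(1−(11/5))) = ½·(-18 + 78/5 + 9/5) = -3/10, so the ratio is (-3/10)/(-3/4) = 2/5.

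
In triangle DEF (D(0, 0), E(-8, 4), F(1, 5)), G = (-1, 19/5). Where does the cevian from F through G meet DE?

Barycentric coordinates of G with respect to DEF: (1/5, 1/5, 3/5).
On side DE the F-coordinate is zero; dropping G's F-weight 3/5 and renormalizing the remaining 1/5 : 1/5 gives weights 1/2, 1/2 on D, E.
H = (1/2)·(0, 0) + (1/2)·(-8, 4) = (-4, 2).

(-4, 2)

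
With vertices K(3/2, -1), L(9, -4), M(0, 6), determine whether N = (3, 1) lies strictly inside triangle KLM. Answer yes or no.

Barycentric coordinates of N: (5/16, 9/32, 13/32).
The three coordinates are positive, positive, positive; a point is interior exactly when all three are positive.

yes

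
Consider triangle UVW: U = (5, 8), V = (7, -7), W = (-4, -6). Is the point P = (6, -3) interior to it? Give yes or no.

yes

Barycentric coordinates of P: (43/163, 113/163, 7/163).
The three coordinates are positive, positive, positive; a point is interior exactly when all three are positive.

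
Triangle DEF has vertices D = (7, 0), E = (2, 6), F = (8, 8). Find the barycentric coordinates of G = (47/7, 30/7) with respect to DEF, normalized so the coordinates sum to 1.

(3/7, 1/7, 3/7)

Signed area of the reference triangle: [DEF] = ½·(7·(6−8) + 2·(8−0) + 8·(0−6)) = ½·(-14 + 16 − 48) = -23.
[GEF] = ½·((47/7)·(6−8) + 2·(8−(30/7)) + 8·(30/7−6)) = ½·(-94/7 + 52/7 − 96/7) = -69/7, so the D-coordinate is (-69/7)/(-23) = 3/7.
[DGF] = ½·(7·(30/7−8) + (47/7)·(8−0) + 8·(0−(30/7))) = ½·(-26 + 376/7 − 240/7) = -23/7, so the E-coordinate is 1/7.
[DEG] = ½·(7·(6−(30/7)) + 2·(30/7−0) + (47/7)·(0−6)) = ½·(12 + 60/7 − 282/7) = -69/7, so the F-coordinate is 3/7.
Check: 3/7 + 1/7 + 3/7 = 1.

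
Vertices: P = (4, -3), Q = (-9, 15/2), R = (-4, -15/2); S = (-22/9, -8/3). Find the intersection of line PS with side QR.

Barycentric coordinates of S with respect to PQR: (1/3, 2/9, 4/9).
On side QR the P-coordinate is zero; dropping S's P-weight 1/3 and renormalizing the remaining 2/9 : 4/9 gives weights 1/3, 2/3 on Q, R.
T = (1/3)·(-9, 15/2) + (2/3)·(-4, -15/2) = (-17/3, -5/2).

(-17/3, -5/2)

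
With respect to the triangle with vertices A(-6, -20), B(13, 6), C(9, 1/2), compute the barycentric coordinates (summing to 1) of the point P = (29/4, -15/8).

Signed area of the reference triangle: [ABC] = ½·((-6)·(6−(1/2)) + 13·(1/2−(-20)) + 9·(-20−6)) = ½·(-33 + 533/2 − 234) = -1/4.
[PBC] = ½·((29/4)·(6−(1/2)) + 13·(1/2−(-15/8)) + 9·(-15/8−6)) = ½·(319/8 + 247/8 − 567/8) = -1/16, so the A-coordinate is (-1/16)/(-1/4) = 1/4.
[APC] = ½·((-6)·(-15/8−(1/2)) + (29/4)·(1/2−(-20)) + 9·(-20−(-15/8))) = ½·(57/4 + 1189/8 − 1305/8) = -1/8, so the B-coordinate is 1/2.
[ABP] = ½·((-6)·(6−(-15/8)) + 13·(-15/8−(-20)) + (29/4)·(-20−6)) = ½·(-189/4 + 1885/8 − 377/2) = -1/16, so the C-coordinate is 1/4.

(1/4, 1/2, 1/4)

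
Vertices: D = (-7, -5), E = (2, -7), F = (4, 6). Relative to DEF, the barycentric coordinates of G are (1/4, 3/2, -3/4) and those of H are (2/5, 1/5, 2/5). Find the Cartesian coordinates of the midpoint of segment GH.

Barycentric coordinates of the midpoint are the average: (13/40, 17/20, -7/40).
Converting: (13/40)·D + (17/20)·E + (-7/40)·F = (-51/40, -69/8).

(-51/40, -69/8)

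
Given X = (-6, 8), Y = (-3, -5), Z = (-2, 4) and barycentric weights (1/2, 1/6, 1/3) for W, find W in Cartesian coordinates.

W = (1/2)·X + (1/6)·Y + (1/3)·Z.
x-coordinate: (1/2)·(-6) + (1/6)·(-3) + (1/3)·(-2) = -25/6.
y-coordinate: (1/2)·8 + (1/6)·(-5) + (1/3)·4 = 9/2.

(-25/6, 9/2)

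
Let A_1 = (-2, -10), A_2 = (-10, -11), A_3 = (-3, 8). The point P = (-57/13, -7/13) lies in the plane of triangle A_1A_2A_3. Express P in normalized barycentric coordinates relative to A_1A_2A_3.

(3/13, 3/13, 7/13)

Signed area of the reference triangle: [A_1A_2A_3] = ½·((-2)·(-11−8) + (-10)·(8−(-10)) + (-3)·(-10−(-11))) = ½·(38 − 180 − 3) = -145/2.
[PA_2A_3] = ½·((-57/13)·(-11−8) + (-10)·(8−(-7/13)) + (-3)·(-7/13−(-11))) = ½·(1083/13 − 1110/13 − 408/13) = -435/26, so the A_1-coordinate is (-435/26)/(-145/2) = 3/13.
[A_1PA_3] = ½·((-2)·(-7/13−8) + (-57/13)·(8−(-10)) + (-3)·(-10−(-7/13))) = ½·(222/13 − 1026/13 + 369/13) = -435/26, so the A_2-coordinate is 3/13.
[A_1A_2P] = ½·((-2)·(-11−(-7/13)) + (-10)·(-7/13−(-10)) + (-57/13)·(-10−(-11))) = ½·(272/13 − 1230/13 − 57/13) = -1015/26, so the A_3-coordinate is 7/13.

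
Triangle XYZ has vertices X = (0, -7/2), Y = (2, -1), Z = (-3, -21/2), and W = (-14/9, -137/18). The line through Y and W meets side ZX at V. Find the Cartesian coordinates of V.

Barycentric coordinates of W with respect to XYZ: (1/9, 2/9, 2/3).
On side ZX the Y-coordinate is zero; dropping W's Y-weight 2/9 and renormalizing the remaining 2/3 : 1/9 gives weights 6/7, 1/7 on Z, X.
V = (6/7)·(-3, -21/2) + (1/7)·(0, -7/2) = (-18/7, -19/2).

(-18/7, -19/2)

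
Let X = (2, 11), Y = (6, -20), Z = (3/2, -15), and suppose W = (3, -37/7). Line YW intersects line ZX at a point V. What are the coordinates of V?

Barycentric coordinates of W with respect to XYZ: (3/7, 2/7, 2/7).
On side ZX the Y-coordinate is zero; dropping W's Y-weight 2/7 and renormalizing the remaining 2/7 : 3/7 gives weights 2/5, 3/5 on Z, X.
V = (2/5)·(3/2, -15) + (3/5)·(2, 11) = (9/5, 3/5).

(9/5, 3/5)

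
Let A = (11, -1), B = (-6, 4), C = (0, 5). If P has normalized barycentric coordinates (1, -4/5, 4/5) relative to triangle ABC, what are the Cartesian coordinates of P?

(79/5, -1/5)

P = 1·A + (-4/5)·B + (4/5)·C.
x-coordinate: 1·11 + (-4/5)·(-6) + (4/5)·0 = 79/5.
y-coordinate: 1·(-1) + (-4/5)·4 + (4/5)·5 = -1/5.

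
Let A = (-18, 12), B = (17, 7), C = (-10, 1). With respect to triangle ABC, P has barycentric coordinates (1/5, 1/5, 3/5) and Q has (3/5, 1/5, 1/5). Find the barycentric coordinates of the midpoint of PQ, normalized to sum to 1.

(2/5, 1/5, 2/5)

Since both coordinate triples sum to 1, the midpoint's barycentrics are the componentwise average.
(1/5+3/5)/2 = 2/5; similarly 1/5 and 2/5.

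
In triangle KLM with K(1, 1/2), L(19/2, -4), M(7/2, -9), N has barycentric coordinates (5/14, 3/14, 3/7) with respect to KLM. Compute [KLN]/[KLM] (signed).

The signed ratio [KLN]/[KLM] equals the barycentric coordinate of N at vertex M, which is 3/7.

3/7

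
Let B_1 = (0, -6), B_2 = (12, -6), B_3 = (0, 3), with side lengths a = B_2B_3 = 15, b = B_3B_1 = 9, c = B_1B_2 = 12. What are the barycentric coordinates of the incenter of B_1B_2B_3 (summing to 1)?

(5/12, 1/4, 1/3)

The incenter has barycentric coordinates proportional to the opposite side lengths: (15 : 9 : 12).
Normalizing by 15+9+12 = 36 gives (5/12, 1/4, 1/3).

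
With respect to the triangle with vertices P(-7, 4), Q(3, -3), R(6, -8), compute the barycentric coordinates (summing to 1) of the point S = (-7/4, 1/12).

(1/2, 5/12, 1/12)

Signed area of the reference triangle: [PQR] = ½·((-7)·(-3−(-8)) + 3·(-8−4) + 6·(4−(-3))) = ½·(-35 − 36 + 42) = -29/2.
[SQR] = ½·((-7/4)·(-3−(-8)) + 3·(-8−(1/12)) + 6·(1/12−(-3))) = ½·(-35/4 − 97/4 + 37/2) = -29/4, so the P-coordinate is (-29/4)/(-29/2) = 1/2.
[PSR] = ½·((-7)·(1/12−(-8)) + (-7/4)·(-8−4) + 6·(4−(1/12))) = ½·(-679/12 + 21 + 47/2) = -145/24, so the Q-coordinate is 5/12.
[PQS] = ½·((-7)·(-3−(1/12)) + 3·(1/12−4) + (-7/4)·(4−(-3))) = ½·(259/12 − 47/4 − 49/4) = -29/24, so the R-coordinate is 1/12.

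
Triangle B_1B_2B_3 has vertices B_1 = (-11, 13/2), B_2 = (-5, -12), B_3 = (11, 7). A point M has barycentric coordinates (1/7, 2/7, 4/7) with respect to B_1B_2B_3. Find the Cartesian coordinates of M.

M = (1/7)·B_1 + (2/7)·B_2 + (4/7)·B_3.
x-coordinate: (1/7)·(-11) + (2/7)·(-5) + (4/7)·11 = 23/7.
y-coordinate: (1/7)·(13/2) + (2/7)·(-12) + (4/7)·7 = 3/2.

(23/7, 3/2)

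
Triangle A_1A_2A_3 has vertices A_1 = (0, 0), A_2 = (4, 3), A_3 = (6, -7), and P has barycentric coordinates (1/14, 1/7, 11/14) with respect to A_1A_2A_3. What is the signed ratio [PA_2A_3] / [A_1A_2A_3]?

1/14

The signed ratio [PA_2A_3]/[A_1A_2A_3] equals the barycentric coordinate of P at vertex A_1, which is 1/14.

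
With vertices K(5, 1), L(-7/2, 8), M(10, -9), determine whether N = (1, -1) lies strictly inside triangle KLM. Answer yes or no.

no

Barycentric coordinates of N: (-9/10, 1, 9/10).
The three coordinates are negative, positive, positive; a point is interior exactly when all three are positive.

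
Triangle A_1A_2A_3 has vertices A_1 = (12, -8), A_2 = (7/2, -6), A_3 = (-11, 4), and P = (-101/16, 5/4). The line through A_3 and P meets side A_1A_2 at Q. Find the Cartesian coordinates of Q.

Barycentric coordinates of P with respect to A_1A_2A_3: (1/8, 1/8, 3/4).
On side A_1A_2 the A_3-coordinate is zero; dropping P's A_3-weight 3/4 and renormalizing the remaining 1/8 : 1/8 gives weights 1/2, 1/2 on A_1, A_2.
Q = (1/2)·(12, -8) + (1/2)·(7/2, -6) = (31/4, -7).

(31/4, -7)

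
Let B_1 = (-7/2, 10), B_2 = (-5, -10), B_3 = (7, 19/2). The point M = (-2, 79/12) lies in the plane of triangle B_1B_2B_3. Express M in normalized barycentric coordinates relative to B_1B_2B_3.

(2/3, 1/6, 1/6)

Signed area of the reference triangle: [B_1B_2B_3] = ½·((-7/2)·(-10−(19/2)) + (-5)·(19/2−10) + 7·(10−(-10))) = ½·(273/4 + 5/2 + 140) = 843/8.
[MB_2B_3] = ½·((-2)·(-10−(19/2)) + (-5)·(19/2−(79/12)) + 7·(79/12−(-10))) = ½·(39 − 175/12 + 1393/12) = 281/4, so the B_1-coordinate is (281/4)/(843/8) = 2/3.
[B_1MB_3] = ½·((-7/2)·(79/12−(19/2)) + (-2)·(19/2−10) + 7·(10−(79/12))) = ½·(245/24 + 1 + 287/12) = 281/16, so the B_2-coordinate is 1/6.
[B_1B_2M] = ½·((-7/2)·(-10−(79/12)) + (-5)·(79/12−10) + (-2)·(10−(-10))) = ½·(1393/24 + 205/12 − 40) = 281/16, so the B_3-coordinate is 1/6.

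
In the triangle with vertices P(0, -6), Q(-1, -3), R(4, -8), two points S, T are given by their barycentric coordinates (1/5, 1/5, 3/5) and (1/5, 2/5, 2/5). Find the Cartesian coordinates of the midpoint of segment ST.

(17/10, -61/10)

Barycentric coordinates of the midpoint are the average: (1/5, 3/10, 1/2).
Converting: (1/5)·P + (3/10)·Q + (1/2)·R = (17/10, -61/10).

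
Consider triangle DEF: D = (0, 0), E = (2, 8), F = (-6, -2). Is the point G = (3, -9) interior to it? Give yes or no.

no

Barycentric coordinates of G: (73/22, -15/11, -21/22).
The three coordinates are positive, negative, negative; a point is interior exactly when all three are positive.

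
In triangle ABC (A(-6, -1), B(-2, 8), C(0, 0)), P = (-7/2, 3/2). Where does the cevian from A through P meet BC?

(-1, 4)

Barycentric coordinates of P with respect to ABC: (1/2, 1/4, 1/4).
On side BC the A-coordinate is zero; dropping P's A-weight 1/2 and renormalizing the remaining 1/4 : 1/4 gives weights 1/2, 1/2 on B, C.
Q = (1/2)·(-2, 8) + (1/2)·(0, 0) = (-1, 4).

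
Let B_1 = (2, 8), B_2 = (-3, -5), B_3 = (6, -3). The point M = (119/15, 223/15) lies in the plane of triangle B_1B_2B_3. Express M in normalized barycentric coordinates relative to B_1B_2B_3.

Signed area of the reference triangle: [B_1B_2B_3] = ½·(2·(-5−(-3)) + (-3)·(-3−8) + 6·(8−(-5))) = ½·(-4 + 33 + 78) = 107/2.
[MB_2B_3] = ½·((119/15)·(-5−(-3)) + (-3)·(-3−(223/15)) + 6·(223/15−(-5))) = ½·(-238/15 + 268/5 + 596/5) = 1177/15, so the B_1-coordinate is (1177/15)/(107/2) = 22/15.
[B_1MB_3] = ½·(2·(223/15−(-3)) + (119/15)·(-3−8) + 6·(8−(223/15))) = ½·(536/15 − 1309/15 − 206/5) = -1391/30, so the B_2-coordinate is -13/15.
[B_1B_2M] = ½·(2·(-5−(223/15)) + (-3)·(223/15−8) + (119/15)·(8−(-5))) = ½·(-596/15 − 103/5 + 1547/15) = 107/5, so the B_3-coordinate is 2/5.
Check: 22/15 − 13/15 + 2/5 = 1.

(22/15, -13/15, 2/5)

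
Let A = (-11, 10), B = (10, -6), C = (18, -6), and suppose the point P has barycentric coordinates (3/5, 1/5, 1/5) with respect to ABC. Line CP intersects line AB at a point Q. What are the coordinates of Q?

(-23/4, 6)

Line CP meets AB where the C-coordinate vanishes; zeroing P's C-weight and renormalizing leaves A, B-weights 3/5 : 1/5 → (3/4, 1/4).
So Q = (3/4)·A + (1/4)·B = (-23/4, 6).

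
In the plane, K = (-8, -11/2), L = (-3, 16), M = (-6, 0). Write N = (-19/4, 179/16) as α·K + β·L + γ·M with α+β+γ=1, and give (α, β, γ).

(7/8, 1, -7/8)

Signed area of the reference triangle: [KLM] = ½·((-8)·(16−0) + (-3)·(0−(-11/2)) + (-6)·(-11/2−16)) = ½·(-128 − 33/2 + 129) = -31/4.
[NLM] = ½·((-19/4)·(16−0) + (-3)·(0−(179/16)) + (-6)·(179/16−16)) = ½·(-76 + 537/16 + 231/8) = -217/32, so the K-coordinate is (-217/32)/(-31/4) = 7/8.
[KNM] = ½·((-8)·(179/16−0) + (-19/4)·(0−(-11/2)) + (-6)·(-11/2−(179/16))) = ½·(-179/2 − 209/8 + 801/8) = -31/4, so the L-coordinate is 1.
[KLN] = ½·((-8)·(16−(179/16)) + (-3)·(179/16−(-11/2)) + (-19/4)·(-11/2−16)) = ½·(-77/2 − 801/16 + 817/8) = 217/32, so the M-coordinate is -7/8.
Check: 7/8 + 1 − 7/8 = 1.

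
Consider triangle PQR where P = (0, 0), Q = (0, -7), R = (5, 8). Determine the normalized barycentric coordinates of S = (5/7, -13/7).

Signed area of the reference triangle: [PQR] = ½·(0·(-7−8) + 0·(8−0) + 5·(0−(-7))) = ½·(0 + 0 + 35) = 35/2.
[SQR] = ½·((5/7)·(-7−8) + 0·(8−(-13/7)) + 5·(-13/7−(-7))) = ½·(-75/7 + 0 + 180/7) = 15/2, so the P-coordinate is (15/2)/(35/2) = 3/7.
[PSR] = ½·(0·(-13/7−8) + (5/7)·(8−0) + 5·(0−(-13/7))) = ½·(0 + 40/7 + 65/7) = 15/2, so the Q-coordinate is 3/7.
[PQS] = ½·(0·(-7−(-13/7)) + 0·(-13/7−0) + (5/7)·(0−(-7))) = ½·(0 + 0 + 5) = 5/2, so the R-coordinate is 1/7.
Check: 3/7 + 3/7 + 1/7 = 1.

(3/7, 3/7, 1/7)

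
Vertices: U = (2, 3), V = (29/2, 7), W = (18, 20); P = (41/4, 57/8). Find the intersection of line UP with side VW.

(76/5, 48/5)

Barycentric coordinates of P with respect to UVW: (3/8, 1/2, 1/8).
On side VW the U-coordinate is zero; dropping P's U-weight 3/8 and renormalizing the remaining 1/2 : 1/8 gives weights 4/5, 1/5 on V, W.
Q = (4/5)·(29/2, 7) + (1/5)·(18, 20) = (76/5, 48/5).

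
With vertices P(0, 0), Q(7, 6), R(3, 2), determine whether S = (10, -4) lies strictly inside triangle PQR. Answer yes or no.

no

Barycentric coordinates of S: (-13, -8, 22).
The three coordinates are negative, negative, positive; a point is interior exactly when all three are positive.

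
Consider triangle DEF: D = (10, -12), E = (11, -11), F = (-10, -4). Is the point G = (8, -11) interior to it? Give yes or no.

yes

Barycentric coordinates of G: (3/4, 1/7, 3/28).
The three coordinates are positive, positive, positive; a point is interior exactly when all three are positive.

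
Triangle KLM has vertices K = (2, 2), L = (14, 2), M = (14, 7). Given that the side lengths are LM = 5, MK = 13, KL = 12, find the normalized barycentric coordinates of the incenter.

(1/6, 13/30, 2/5)

The incenter has barycentric coordinates proportional to the opposite side lengths: (5 : 13 : 12).
Normalizing by 5+13+12 = 30 gives (1/6, 13/30, 2/5).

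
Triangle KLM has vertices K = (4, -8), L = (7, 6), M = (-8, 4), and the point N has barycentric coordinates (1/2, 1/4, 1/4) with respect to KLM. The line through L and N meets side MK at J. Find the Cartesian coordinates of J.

(0, -4)

Line LN meets MK where the L-coordinate vanishes; zeroing N's L-weight and renormalizing leaves M, K-weights 1/4 : 1/2 → (1/3, 2/3).
So J = (1/3)·M + (2/3)·K = (0, -4).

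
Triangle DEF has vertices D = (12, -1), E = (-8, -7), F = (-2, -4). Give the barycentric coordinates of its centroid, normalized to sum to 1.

The centroid is the average of the vertices, so each weight is 1/3.

(1/3, 1/3, 1/3)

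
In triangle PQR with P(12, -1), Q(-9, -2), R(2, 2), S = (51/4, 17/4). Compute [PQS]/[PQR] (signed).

[PQR] = ½·(12·(-2−2) + (-9)·(2−(-1)) + 2·(-1−(-2))) = ½·(-48 − 27 + 2) = -73/2.
[PQS] = ½·(12·(-2−(17/4)) + (-9)·(17/4−(-1)) + (51/4)·(-1−(-2))) = ½·(-75 − 189/4 + 51/4) = -219/4, so the ratio is (-219/4)/(-73/2) = 3/2.

3/2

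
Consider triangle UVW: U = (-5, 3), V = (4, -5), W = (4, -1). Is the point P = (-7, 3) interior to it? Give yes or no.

Barycentric coordinates of P: (11/9, 2/9, -4/9).
The three coordinates are positive, positive, negative; a point is interior exactly when all three are positive.

no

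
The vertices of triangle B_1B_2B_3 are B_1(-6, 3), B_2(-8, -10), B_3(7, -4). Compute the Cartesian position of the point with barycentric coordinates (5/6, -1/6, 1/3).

(-4/3, 17/6)

M = (5/6)·B_1 + (-1/6)·B_2 + (1/3)·B_3.
x-coordinate: (5/6)·(-6) + (-1/6)·(-8) + (1/3)·7 = -4/3.
y-coordinate: (5/6)·3 + (-1/6)·(-10) + (1/3)·(-4) = 17/6.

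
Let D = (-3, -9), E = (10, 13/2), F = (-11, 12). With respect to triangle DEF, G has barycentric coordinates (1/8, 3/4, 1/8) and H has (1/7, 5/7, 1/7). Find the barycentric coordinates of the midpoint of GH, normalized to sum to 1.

(15/112, 41/56, 15/112)

Since both coordinate triples sum to 1, the midpoint's barycentrics are the componentwise average.
(1/8+1/7)/2 = 15/112; similarly 41/56 and 15/112.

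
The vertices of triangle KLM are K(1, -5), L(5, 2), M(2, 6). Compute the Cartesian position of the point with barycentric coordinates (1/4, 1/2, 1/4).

(13/4, 5/4)

N = (1/4)·K + (1/2)·L + (1/4)·M.
x-coordinate: (1/4)·1 + (1/2)·5 + (1/4)·2 = 13/4.
y-coordinate: (1/4)·(-5) + (1/2)·2 + (1/4)·6 = 5/4.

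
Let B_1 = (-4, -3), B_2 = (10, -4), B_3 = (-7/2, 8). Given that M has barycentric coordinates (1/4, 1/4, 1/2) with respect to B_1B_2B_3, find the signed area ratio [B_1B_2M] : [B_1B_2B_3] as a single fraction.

1/2

The signed ratio [B_1B_2M]/[B_1B_2B_3] equals the barycentric coordinate of M at vertex B_3, which is 1/2.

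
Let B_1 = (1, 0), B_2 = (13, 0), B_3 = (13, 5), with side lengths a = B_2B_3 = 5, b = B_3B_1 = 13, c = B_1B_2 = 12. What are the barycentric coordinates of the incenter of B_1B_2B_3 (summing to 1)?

(1/6, 13/30, 2/5)

The incenter has barycentric coordinates proportional to the opposite side lengths: (5 : 13 : 12).
Normalizing by 5+13+12 = 30 gives (1/6, 13/30, 2/5).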